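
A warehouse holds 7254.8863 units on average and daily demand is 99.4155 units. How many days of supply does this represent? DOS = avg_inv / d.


DOS = 7254.8863 / 99.4155 = 72.9754

72.9754 days


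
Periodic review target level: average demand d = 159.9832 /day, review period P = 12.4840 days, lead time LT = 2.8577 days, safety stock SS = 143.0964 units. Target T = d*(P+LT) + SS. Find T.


P + LT = 15.3417
d*(P+LT) = 159.9832 * 15.3417 = 2454.4143
T = 2454.4143 + 143.0964 = 2597.5107

2597.5107 units


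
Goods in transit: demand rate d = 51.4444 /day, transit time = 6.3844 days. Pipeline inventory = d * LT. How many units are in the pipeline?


Pipeline = 51.4444 * 6.3844 = 328.4416

328.4416 units


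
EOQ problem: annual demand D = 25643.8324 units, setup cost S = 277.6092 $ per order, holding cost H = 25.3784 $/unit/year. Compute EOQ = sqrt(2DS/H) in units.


2*D*S = 2 * 25643.8324 * 277.6092 = 14237927.5950
2*D*S/H = 561025.4230
EOQ = sqrt(561025.4230) = 749.0163

749.0163 units


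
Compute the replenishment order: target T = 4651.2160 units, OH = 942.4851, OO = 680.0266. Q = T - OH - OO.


Inventory position = OH + OO = 942.4851 + 680.0266 = 1622.5117
Q = 4651.2160 - 1622.5117 = 3028.7043

3028.7043 units


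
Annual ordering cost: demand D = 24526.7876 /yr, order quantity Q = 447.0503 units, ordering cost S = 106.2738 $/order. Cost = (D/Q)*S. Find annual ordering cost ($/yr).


Number of orders = D/Q = 54.8636
Cost = 54.8636 * 106.2738 = 5830.5630

5830.5630 $/yr


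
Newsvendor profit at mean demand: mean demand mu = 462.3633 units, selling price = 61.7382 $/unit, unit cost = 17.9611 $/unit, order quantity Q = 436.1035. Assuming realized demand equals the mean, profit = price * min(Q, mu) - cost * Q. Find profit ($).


Sales at mu = min(436.1035, 462.3633) = 436.1035
Revenue = 61.7382 * 436.1035 = 26924.2451
Total cost = 17.9611 * 436.1035 = 7832.8986
Profit = 26924.2451 - 7832.8986 = 19091.3465

19091.3465 $


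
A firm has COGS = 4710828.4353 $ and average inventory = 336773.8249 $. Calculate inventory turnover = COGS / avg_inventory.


Turnover = 4710828.4353 / 336773.8249 = 13.9881

13.9881


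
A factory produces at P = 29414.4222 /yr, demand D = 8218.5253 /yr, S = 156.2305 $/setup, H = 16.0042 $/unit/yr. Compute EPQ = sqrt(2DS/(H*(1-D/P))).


1 - D/P = 1 - 0.2794 = 0.7206
H*(1-D/P) = 11.5326
2DS = 2567968.6338
EPQ = sqrt(222671.3121) = 471.8806

471.8806 units


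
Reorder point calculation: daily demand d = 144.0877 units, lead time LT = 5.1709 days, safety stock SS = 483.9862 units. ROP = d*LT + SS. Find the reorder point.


d*LT = 144.0877 * 5.1709 = 745.0631
ROP = 745.0631 + 483.9862 = 1229.0493

1229.0493 units


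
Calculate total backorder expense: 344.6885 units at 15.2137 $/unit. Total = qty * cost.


Total = 344.6885 * 15.2137 = 5243.9874

5243.9874 $


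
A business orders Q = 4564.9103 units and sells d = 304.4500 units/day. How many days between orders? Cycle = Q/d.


Cycle = 4564.9103 / 304.4500 = 14.9940

14.9940 days


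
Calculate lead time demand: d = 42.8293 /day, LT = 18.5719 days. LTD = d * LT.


LTD = 42.8293 * 18.5719 = 795.4215

795.4215 units


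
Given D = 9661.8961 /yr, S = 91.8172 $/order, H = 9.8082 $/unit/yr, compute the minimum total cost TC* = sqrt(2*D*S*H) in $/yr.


2*D*S*H = 17402262.5365
TC* = sqrt(17402262.5365) = 4171.6019

4171.6019 $/yr


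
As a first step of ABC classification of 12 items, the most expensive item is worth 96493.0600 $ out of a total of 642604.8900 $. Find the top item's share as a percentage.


Top item = 96493.0600
Total = 642604.8900
Percentage = 96493.0600 / 642604.8900 * 100 = 15.0159

15.0159%


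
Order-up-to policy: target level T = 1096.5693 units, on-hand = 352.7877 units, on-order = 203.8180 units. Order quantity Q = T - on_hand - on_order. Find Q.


Inventory position = OH + OO = 352.7877 + 203.8180 = 556.6057
Q = 1096.5693 - 556.6057 = 539.9636

539.9636 units


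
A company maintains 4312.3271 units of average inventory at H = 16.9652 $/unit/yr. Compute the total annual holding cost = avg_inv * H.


Cost = 4312.3271 * 16.9652 = 73159.4917

73159.4917 $/yr


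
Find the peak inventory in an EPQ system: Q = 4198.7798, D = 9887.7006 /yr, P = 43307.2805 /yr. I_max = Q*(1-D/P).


D/P = 0.2283
1 - D/P = 0.7717
I_max = 4198.7798 * 0.7717 = 3240.1355

3240.1355 units


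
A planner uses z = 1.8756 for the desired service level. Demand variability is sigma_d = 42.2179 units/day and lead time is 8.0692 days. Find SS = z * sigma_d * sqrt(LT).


sqrt(LT) = sqrt(8.0692) = 2.8406
SS = 1.8756 * 42.2179 * 2.8406 = 224.9324

224.9324 units


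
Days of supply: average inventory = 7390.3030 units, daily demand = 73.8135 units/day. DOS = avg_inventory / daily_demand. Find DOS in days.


DOS = 7390.3030 / 73.8135 = 100.1213

100.1213 days


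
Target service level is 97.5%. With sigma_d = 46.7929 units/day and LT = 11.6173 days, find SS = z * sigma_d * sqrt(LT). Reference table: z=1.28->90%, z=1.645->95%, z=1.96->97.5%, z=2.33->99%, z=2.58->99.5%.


From the table, SL = 97.5% corresponds to z = 1.96
sqrt(LT) = sqrt(11.6173) = 3.4084
SS = 1.96 * 46.7929 * 3.4084 = 312.5998

312.5998 units


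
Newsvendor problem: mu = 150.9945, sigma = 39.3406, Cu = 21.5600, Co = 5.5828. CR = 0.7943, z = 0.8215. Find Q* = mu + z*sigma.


CR = Cu/(Cu+Co) = 21.5600/(21.5600+5.5828) = 0.7943
z = 0.8215
Q* = 150.9945 + 0.8215 * 39.3406 = 183.3128

183.3128 units


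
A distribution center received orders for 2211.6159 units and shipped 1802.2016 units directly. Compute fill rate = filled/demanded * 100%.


FR = 1802.2016 / 2211.6159 * 100 = 81.4880

81.4880%


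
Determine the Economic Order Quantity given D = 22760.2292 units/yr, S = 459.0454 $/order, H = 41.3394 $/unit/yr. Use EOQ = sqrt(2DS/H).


2*D*S = 2 * 22760.2292 * 459.0454 = 20895957.0344
2*D*S/H = 505473.1572
EOQ = sqrt(505473.1572) = 710.9664

710.9664 units


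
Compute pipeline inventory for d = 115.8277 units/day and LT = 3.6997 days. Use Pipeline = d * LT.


Pipeline = 115.8277 * 3.6997 = 428.5277

428.5277 units


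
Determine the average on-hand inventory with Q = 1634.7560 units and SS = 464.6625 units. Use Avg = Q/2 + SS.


Q/2 = 817.3780
Avg = 817.3780 + 464.6625 = 1282.0405

1282.0405 units


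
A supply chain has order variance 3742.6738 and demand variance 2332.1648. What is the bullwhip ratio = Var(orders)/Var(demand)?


BW = 3742.6738 / 2332.1648 = 1.6048

1.6048


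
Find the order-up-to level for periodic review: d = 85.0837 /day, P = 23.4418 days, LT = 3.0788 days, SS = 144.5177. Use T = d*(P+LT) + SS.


P + LT = 26.5206
d*(P+LT) = 85.0837 * 26.5206 = 2256.4708
T = 2256.4708 + 144.5177 = 2400.9885

2400.9885 units


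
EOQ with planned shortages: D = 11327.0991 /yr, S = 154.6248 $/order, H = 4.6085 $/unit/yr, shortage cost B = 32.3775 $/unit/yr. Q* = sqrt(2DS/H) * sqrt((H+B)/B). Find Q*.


sqrt(2DS/H) = 871.8347
sqrt((H+B)/B) = 1.0688
Q* = 871.8347 * 1.0688 = 931.8181

931.8181 units


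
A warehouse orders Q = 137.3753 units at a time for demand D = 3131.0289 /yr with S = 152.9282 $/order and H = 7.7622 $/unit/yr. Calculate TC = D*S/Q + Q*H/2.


Ordering cost = D*S/Q = 3485.5073
Holding cost = Q*H/2 = 533.1673
TC = 3485.5073 + 533.1673 = 4018.6746

4018.6746 $/yr


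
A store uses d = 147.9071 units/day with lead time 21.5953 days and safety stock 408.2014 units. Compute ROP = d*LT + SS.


d*LT = 147.9071 * 21.5953 = 3194.0982
ROP = 3194.0982 + 408.2014 = 3602.2996

3602.2996 units


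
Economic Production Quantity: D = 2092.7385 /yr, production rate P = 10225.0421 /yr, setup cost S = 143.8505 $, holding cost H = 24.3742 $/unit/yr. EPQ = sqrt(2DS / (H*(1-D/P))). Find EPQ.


1 - D/P = 1 - 0.2047 = 0.7953
H*(1-D/P) = 19.3856
2DS = 602082.9592
EPQ = sqrt(31058.2861) = 176.2336

176.2336 units


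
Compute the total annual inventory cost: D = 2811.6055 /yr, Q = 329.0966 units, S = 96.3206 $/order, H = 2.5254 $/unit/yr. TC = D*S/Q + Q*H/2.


Ordering cost = D*S/Q = 822.9059
Holding cost = Q*H/2 = 415.5503
TC = 822.9059 + 415.5503 = 1238.4562

1238.4562 $/yr


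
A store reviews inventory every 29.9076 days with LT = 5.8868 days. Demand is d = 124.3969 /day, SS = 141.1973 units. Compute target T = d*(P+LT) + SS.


P + LT = 35.7944
d*(P+LT) = 124.3969 * 35.7944 = 4452.7124
T = 4452.7124 + 141.1973 = 4593.9097

4593.9097 units


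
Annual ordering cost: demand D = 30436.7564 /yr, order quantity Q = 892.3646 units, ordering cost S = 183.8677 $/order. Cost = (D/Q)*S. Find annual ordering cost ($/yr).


Number of orders = D/Q = 34.1080
Cost = 34.1080 * 183.8677 = 6271.3563

6271.3563 $/yr


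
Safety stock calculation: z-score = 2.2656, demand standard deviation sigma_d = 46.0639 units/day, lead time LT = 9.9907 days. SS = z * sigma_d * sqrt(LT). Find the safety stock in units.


sqrt(LT) = sqrt(9.9907) = 3.1608
SS = 2.2656 * 46.0639 * 3.1608 = 329.8693

329.8693 units


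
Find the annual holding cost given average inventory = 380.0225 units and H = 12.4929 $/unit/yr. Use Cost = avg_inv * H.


Cost = 380.0225 * 12.4929 = 4747.5831

4747.5831 $/yr


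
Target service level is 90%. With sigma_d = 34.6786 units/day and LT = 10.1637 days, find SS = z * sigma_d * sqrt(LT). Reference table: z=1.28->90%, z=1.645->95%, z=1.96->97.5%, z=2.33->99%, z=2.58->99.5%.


From the table, SL = 90% corresponds to z = 1.28
sqrt(LT) = sqrt(10.1637) = 3.1881
SS = 1.28 * 34.6786 * 3.1881 = 141.5134

141.5134 units


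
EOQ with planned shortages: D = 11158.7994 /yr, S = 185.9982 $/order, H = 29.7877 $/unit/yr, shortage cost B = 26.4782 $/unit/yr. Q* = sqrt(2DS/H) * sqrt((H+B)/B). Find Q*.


sqrt(2DS/H) = 373.3014
sqrt((H+B)/B) = 1.4577
Q* = 373.3014 * 1.4577 = 544.1743

544.1743 units


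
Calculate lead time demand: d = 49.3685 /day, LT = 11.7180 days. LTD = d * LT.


LTD = 49.3685 * 11.7180 = 578.5001

578.5001 units


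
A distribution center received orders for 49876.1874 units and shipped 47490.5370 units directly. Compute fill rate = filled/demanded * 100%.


FR = 47490.5370 / 49876.1874 * 100 = 95.2169

95.2169%


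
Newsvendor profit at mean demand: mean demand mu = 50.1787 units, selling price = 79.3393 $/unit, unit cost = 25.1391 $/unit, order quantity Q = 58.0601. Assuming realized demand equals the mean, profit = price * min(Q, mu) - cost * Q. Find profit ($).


Sales at mu = min(58.0601, 50.1787) = 50.1787
Revenue = 79.3393 * 50.1787 = 3981.1429
Total cost = 25.1391 * 58.0601 = 1459.5787
Profit = 3981.1429 - 1459.5787 = 2521.5643

2521.5643 $


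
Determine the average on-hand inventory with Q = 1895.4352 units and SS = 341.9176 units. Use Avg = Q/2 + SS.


Q/2 = 947.7176
Avg = 947.7176 + 341.9176 = 1289.6352

1289.6352 units


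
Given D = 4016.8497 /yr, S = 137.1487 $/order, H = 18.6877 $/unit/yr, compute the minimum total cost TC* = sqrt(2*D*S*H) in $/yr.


2*D*S*H = 20590321.4399
TC* = sqrt(20590321.4399) = 4537.6559

4537.6559 $/yr


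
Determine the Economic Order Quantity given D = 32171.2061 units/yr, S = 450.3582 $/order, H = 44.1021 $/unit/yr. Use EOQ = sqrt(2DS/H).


2*D*S = 2 * 32171.2061 * 450.3582 = 28977132.9421
2*D*S/H = 657046.5566
EOQ = sqrt(657046.5566) = 810.5841

810.5841 units


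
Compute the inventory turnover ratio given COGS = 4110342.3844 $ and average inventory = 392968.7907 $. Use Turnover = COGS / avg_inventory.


Turnover = 4110342.3844 / 392968.7907 = 10.4597

10.4597


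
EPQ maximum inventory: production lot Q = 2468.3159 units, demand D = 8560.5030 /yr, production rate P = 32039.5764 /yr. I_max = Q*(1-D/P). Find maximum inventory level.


D/P = 0.2672
1 - D/P = 0.7328
I_max = 2468.3159 * 0.7328 = 1808.8182

1808.8182 units


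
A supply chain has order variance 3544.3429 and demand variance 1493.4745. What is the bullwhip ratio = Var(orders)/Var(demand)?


BW = 3544.3429 / 1493.4745 = 2.3732

2.3732


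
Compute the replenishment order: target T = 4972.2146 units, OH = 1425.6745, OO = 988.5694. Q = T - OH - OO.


Inventory position = OH + OO = 1425.6745 + 988.5694 = 2414.2439
Q = 4972.2146 - 2414.2439 = 2557.9707

2557.9707 units


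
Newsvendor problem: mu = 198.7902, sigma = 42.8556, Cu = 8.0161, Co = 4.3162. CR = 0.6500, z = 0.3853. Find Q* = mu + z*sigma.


CR = Cu/(Cu+Co) = 8.0161/(8.0161+4.3162) = 0.6500
z = 0.3853
Q* = 198.7902 + 0.3853 * 42.8556 = 215.3025

215.3025 units


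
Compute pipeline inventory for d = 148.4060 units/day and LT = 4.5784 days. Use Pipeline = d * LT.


Pipeline = 148.4060 * 4.5784 = 679.4620

679.4620 units


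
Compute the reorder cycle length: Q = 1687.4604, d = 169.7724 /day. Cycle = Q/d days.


Cycle = 1687.4604 / 169.7724 = 9.9395

9.9395 days


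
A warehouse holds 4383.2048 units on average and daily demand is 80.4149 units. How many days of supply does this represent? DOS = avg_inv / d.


DOS = 4383.2048 / 80.4149 = 54.5074

54.5074 days


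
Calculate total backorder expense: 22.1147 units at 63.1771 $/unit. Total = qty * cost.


Total = 22.1147 * 63.1771 = 1397.1426

1397.1426 $


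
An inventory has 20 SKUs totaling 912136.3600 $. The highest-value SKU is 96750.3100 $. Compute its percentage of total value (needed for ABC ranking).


Top item = 96750.3100
Total = 912136.3600
Percentage = 96750.3100 / 912136.3600 * 100 = 10.6070

10.6070%


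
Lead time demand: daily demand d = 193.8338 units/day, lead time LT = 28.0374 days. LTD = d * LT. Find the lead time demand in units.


LTD = 193.8338 * 28.0374 = 5434.5958

5434.5958 units


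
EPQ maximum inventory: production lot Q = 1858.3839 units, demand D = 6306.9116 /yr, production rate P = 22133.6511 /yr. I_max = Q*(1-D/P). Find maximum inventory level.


D/P = 0.2849
1 - D/P = 0.7151
I_max = 1858.3839 * 0.7151 = 1328.8435

1328.8435 units


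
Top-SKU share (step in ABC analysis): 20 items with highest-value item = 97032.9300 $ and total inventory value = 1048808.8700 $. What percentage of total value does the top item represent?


Top item = 97032.9300
Total = 1048808.8700
Percentage = 97032.9300 / 1048808.8700 * 100 = 9.2517

9.2517%


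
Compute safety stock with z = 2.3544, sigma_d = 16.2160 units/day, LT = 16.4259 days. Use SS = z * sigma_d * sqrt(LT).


sqrt(LT) = sqrt(16.4259) = 4.0529
SS = 2.3544 * 16.2160 * 4.0529 = 154.7350

154.7350 units


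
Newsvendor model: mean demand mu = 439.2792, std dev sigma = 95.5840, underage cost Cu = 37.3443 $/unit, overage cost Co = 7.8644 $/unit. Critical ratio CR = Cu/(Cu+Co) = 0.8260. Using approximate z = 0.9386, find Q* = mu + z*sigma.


CR = Cu/(Cu+Co) = 37.3443/(37.3443+7.8644) = 0.8260
z = 0.9386
Q* = 439.2792 + 0.9386 * 95.5840 = 528.9943

528.9943 units


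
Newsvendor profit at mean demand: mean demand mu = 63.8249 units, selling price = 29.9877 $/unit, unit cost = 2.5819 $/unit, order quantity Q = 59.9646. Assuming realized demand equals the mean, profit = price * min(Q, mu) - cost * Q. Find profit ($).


Sales at mu = min(59.9646, 63.8249) = 59.9646
Revenue = 29.9877 * 59.9646 = 1798.2004
Total cost = 2.5819 * 59.9646 = 154.8226
Profit = 1798.2004 - 154.8226 = 1643.3778

1643.3778 $


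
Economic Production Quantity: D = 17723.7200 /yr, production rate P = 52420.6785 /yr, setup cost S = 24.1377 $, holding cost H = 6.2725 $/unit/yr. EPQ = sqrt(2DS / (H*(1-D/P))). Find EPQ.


1 - D/P = 1 - 0.3381 = 0.6619
H*(1-D/P) = 4.1517
2DS = 855619.6725
EPQ = sqrt(206087.3442) = 453.9684

453.9684 units


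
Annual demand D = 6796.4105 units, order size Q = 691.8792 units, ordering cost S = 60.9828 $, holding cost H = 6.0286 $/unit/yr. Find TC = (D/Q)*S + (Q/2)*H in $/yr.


Ordering cost = D*S/Q = 599.0412
Holding cost = Q*H/2 = 2085.5315
TC = 599.0412 + 2085.5315 = 2684.5727

2684.5727 $/yr


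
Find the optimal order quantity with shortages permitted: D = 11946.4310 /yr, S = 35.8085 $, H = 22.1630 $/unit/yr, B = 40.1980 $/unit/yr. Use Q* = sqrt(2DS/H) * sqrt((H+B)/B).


sqrt(2DS/H) = 196.4775
sqrt((H+B)/B) = 1.2455
Q* = 196.4775 * 1.2455 = 244.7187

244.7187 units


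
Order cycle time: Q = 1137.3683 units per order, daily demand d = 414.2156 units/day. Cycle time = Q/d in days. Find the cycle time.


Cycle = 1137.3683 / 414.2156 = 2.7458

2.7458 days


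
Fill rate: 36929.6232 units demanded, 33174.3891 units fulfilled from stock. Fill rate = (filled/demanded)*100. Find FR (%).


FR = 33174.3891 / 36929.6232 * 100 = 89.8314

89.8314%


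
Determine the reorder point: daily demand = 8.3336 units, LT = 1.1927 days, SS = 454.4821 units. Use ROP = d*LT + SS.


d*LT = 8.3336 * 1.1927 = 9.9395
ROP = 9.9395 + 454.4821 = 464.4216

464.4216 units


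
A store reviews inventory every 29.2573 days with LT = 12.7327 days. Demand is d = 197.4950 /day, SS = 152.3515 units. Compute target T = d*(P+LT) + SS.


P + LT = 41.9900
d*(P+LT) = 197.4950 * 41.9900 = 8292.8151
T = 8292.8151 + 152.3515 = 8445.1666

8445.1666 units


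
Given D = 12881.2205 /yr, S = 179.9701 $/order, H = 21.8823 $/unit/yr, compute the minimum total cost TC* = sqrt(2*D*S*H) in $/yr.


2*D*S*H = 101456607.4152
TC* = sqrt(101456607.4152) = 10072.5671

10072.5671 $/yr


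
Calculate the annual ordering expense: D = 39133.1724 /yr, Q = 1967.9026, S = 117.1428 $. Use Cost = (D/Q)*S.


Number of orders = D/Q = 19.8857
Cost = 19.8857 * 117.1428 = 2329.4697

2329.4697 $/yr


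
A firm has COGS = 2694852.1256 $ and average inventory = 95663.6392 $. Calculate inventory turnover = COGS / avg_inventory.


Turnover = 2694852.1256 / 95663.6392 = 28.1701

28.1701


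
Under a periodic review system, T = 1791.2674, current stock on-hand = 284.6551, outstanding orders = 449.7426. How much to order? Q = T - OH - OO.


Inventory position = OH + OO = 284.6551 + 449.7426 = 734.3977
Q = 1791.2674 - 734.3977 = 1056.8697

1056.8697 units


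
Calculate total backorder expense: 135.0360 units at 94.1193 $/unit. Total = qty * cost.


Total = 135.0360 * 94.1193 = 12709.4938

12709.4938 $


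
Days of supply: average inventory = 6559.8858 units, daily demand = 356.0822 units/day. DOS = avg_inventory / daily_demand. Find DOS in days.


DOS = 6559.8858 / 356.0822 = 18.4224

18.4224 days


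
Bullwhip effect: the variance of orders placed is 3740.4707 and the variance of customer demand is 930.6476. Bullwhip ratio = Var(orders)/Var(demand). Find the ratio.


BW = 3740.4707 / 930.6476 = 4.0192

4.0192


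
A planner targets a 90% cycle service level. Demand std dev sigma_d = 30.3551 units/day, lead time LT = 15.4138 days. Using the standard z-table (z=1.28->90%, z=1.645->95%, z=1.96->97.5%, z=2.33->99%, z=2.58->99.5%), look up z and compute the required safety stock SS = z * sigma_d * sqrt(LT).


From the table, SL = 90% corresponds to z = 1.28
sqrt(LT) = sqrt(15.4138) = 3.9260
SS = 1.28 * 30.3551 * 3.9260 = 152.5445

152.5445 units


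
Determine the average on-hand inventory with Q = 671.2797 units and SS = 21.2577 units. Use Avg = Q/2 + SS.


Q/2 = 335.6399
Avg = 335.6399 + 21.2577 = 356.8976

356.8976 units


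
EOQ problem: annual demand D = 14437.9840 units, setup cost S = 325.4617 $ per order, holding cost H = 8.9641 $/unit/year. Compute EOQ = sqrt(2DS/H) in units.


2*D*S = 2 * 14437.9840 * 325.4617 = 9398021.6344
2*D*S/H = 1048406.6035
EOQ = sqrt(1048406.6035) = 1023.9173

1023.9173 units


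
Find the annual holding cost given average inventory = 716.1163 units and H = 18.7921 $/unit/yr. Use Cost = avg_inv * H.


Cost = 716.1163 * 18.7921 = 13457.3291

13457.3291 $/yr


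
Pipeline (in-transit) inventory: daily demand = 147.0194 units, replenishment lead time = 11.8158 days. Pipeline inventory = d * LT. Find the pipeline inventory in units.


Pipeline = 147.0194 * 11.8158 = 1737.1518

1737.1518 units


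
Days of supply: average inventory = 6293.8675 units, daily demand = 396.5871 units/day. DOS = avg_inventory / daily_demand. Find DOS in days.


DOS = 6293.8675 / 396.5871 = 15.8701

15.8701 days


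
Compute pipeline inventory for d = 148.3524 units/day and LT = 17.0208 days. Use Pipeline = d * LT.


Pipeline = 148.3524 * 17.0208 = 2525.0765

2525.0765 units


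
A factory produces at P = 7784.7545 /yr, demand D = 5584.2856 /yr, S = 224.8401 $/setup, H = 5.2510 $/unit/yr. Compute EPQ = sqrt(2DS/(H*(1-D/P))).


1 - D/P = 1 - 0.7173 = 0.2827
H*(1-D/P) = 1.4843
2DS = 2511142.6655
EPQ = sqrt(1691839.0895) = 1300.7071

1300.7071 units


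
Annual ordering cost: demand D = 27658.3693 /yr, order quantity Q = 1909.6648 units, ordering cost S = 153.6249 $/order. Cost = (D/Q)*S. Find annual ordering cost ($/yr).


Number of orders = D/Q = 14.4834
Cost = 14.4834 * 153.6249 = 2225.0053

2225.0053 $/yr


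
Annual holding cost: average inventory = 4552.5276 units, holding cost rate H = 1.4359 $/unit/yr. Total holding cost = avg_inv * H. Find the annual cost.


Cost = 4552.5276 * 1.4359 = 6536.9744

6536.9744 $/yr


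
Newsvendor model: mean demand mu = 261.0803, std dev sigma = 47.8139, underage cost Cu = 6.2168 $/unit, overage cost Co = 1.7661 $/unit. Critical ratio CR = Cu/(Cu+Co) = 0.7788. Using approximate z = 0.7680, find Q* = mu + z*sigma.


CR = Cu/(Cu+Co) = 6.2168/(6.2168+1.7661) = 0.7788
z = 0.7680
Q* = 261.0803 + 0.7680 * 47.8139 = 297.8014

297.8014 units


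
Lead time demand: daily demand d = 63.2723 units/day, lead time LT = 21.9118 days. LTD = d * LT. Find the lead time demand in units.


LTD = 63.2723 * 21.9118 = 1386.4100

1386.4100 units


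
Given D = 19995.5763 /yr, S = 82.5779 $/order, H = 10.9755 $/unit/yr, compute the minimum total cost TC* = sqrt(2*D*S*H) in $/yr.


2*D*S*H = 36245330.9609
TC* = sqrt(36245330.9609) = 6020.4095

6020.4095 $/yr


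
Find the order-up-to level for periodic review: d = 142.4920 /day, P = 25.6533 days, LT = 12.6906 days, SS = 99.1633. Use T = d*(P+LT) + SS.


P + LT = 38.3439
d*(P+LT) = 142.4920 * 38.3439 = 5463.6990
T = 5463.6990 + 99.1633 = 5562.8623

5562.8623 units


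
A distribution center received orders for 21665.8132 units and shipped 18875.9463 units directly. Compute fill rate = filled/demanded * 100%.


FR = 18875.9463 / 21665.8132 * 100 = 87.1232

87.1232%


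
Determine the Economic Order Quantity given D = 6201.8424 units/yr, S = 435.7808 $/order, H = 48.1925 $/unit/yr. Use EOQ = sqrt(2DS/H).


2*D*S = 2 * 6201.8424 * 435.7808 = 5405287.6851
2*D*S/H = 112160.3504
EOQ = sqrt(112160.3504) = 334.9035

334.9035 units


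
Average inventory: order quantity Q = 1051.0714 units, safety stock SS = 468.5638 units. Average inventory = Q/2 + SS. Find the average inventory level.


Q/2 = 525.5357
Avg = 525.5357 + 468.5638 = 994.0995

994.0995 units


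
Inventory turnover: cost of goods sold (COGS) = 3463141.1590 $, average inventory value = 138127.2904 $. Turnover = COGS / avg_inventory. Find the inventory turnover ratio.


Turnover = 3463141.1590 / 138127.2904 = 25.0721

25.0721


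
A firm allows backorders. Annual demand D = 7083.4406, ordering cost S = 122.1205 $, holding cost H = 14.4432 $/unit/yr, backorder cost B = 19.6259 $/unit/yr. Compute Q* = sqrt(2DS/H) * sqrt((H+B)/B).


sqrt(2DS/H) = 346.0985
sqrt((H+B)/B) = 1.3175
Q* = 346.0985 * 1.3175 = 456.0004

456.0004 units


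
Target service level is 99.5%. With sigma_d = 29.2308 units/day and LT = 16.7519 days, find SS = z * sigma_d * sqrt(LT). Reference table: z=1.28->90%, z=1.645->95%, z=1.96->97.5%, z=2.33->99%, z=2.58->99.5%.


From the table, SL = 99.5% corresponds to z = 2.58
sqrt(LT) = sqrt(16.7519) = 4.0929
SS = 2.58 * 29.2308 * 4.0929 = 308.6686

308.6686 units


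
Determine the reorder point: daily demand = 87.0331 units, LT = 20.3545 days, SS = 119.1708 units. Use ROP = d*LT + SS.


d*LT = 87.0331 * 20.3545 = 1771.5152
ROP = 1771.5152 + 119.1708 = 1890.6860

1890.6860 units


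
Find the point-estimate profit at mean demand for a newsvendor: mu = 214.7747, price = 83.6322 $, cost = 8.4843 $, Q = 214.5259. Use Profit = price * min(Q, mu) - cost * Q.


Sales at mu = min(214.5259, 214.7747) = 214.5259
Revenue = 83.6322 * 214.5259 = 17941.2730
Total cost = 8.4843 * 214.5259 = 1820.1021
Profit = 17941.2730 - 1820.1021 = 16121.1709

16121.1709 $


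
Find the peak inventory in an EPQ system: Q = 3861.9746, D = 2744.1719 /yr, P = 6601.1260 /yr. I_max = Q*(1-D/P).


D/P = 0.4157
1 - D/P = 0.5843
I_max = 3861.9746 * 0.5843 = 2256.5027

2256.5027 units


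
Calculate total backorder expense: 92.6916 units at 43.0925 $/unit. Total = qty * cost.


Total = 92.6916 * 43.0925 = 3994.3128

3994.3128 $


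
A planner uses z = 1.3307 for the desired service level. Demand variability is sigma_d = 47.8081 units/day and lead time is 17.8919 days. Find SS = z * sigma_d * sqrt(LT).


sqrt(LT) = sqrt(17.8919) = 4.2299
SS = 1.3307 * 47.8081 * 4.2299 = 269.0976

269.0976 units


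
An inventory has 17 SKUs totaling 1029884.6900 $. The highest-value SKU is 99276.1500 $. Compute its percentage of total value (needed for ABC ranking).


Top item = 99276.1500
Total = 1029884.6900
Percentage = 99276.1500 / 1029884.6900 * 100 = 9.6395

9.6395%


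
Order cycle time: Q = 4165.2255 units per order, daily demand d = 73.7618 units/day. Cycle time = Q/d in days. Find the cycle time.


Cycle = 4165.2255 / 73.7618 = 56.4686

56.4686 days


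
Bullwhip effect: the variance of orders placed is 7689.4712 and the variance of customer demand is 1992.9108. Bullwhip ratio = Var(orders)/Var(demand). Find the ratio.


BW = 7689.4712 / 1992.9108 = 3.8584

3.8584


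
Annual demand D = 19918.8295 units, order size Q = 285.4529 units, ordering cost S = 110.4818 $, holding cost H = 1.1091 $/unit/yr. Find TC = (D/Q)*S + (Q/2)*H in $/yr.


Ordering cost = D*S/Q = 7709.3914
Holding cost = Q*H/2 = 158.2979
TC = 7709.3914 + 158.2979 = 7867.6893

7867.6893 $/yr


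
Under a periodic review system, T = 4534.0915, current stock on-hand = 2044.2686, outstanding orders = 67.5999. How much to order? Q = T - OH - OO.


Inventory position = OH + OO = 2044.2686 + 67.5999 = 2111.8685
Q = 4534.0915 - 2111.8685 = 2422.2230

2422.2230 units


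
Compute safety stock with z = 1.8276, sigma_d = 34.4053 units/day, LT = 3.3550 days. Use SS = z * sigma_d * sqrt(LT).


sqrt(LT) = sqrt(3.3550) = 1.8317
SS = 1.8276 * 34.4053 * 1.8317 = 115.1736

115.1736 units


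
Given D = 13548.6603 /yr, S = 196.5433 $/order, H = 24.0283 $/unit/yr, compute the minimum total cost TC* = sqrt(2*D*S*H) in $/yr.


2*D*S*H = 127969843.5349
TC* = sqrt(127969843.5349) = 11312.3757

11312.3757 $/yr


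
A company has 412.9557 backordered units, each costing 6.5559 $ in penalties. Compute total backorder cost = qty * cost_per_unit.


Total = 412.9557 * 6.5559 = 2707.2963

2707.2963 $


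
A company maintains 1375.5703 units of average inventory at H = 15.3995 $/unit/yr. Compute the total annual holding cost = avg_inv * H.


Cost = 1375.5703 * 15.3995 = 21183.0948

21183.0948 $/yr


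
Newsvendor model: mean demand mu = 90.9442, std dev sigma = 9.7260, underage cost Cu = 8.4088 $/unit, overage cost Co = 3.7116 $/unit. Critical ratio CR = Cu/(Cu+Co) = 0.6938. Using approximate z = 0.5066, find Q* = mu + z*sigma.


CR = Cu/(Cu+Co) = 8.4088/(8.4088+3.7116) = 0.6938
z = 0.5066
Q* = 90.9442 + 0.5066 * 9.7260 = 95.8714

95.8714 units


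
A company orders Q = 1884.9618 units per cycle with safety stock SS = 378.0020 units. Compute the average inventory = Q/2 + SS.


Q/2 = 942.4809
Avg = 942.4809 + 378.0020 = 1320.4829

1320.4829 units


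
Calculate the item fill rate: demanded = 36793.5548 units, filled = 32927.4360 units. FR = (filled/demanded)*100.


FR = 32927.4360 / 36793.5548 * 100 = 89.4924

89.4924%


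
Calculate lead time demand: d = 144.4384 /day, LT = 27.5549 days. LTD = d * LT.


LTD = 144.4384 * 27.5549 = 3979.9857

3979.9857 units


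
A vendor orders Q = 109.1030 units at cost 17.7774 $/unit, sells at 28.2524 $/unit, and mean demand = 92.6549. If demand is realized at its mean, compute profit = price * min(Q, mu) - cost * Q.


Sales at mu = min(109.1030, 92.6549) = 92.6549
Revenue = 28.2524 * 92.6549 = 2617.7233
Total cost = 17.7774 * 109.1030 = 1939.5677
Profit = 2617.7233 - 1939.5677 = 678.1556

678.1556 $


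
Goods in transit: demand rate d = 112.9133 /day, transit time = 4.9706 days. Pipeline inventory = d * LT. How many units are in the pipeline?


Pipeline = 112.9133 * 4.9706 = 561.2468

561.2468 units


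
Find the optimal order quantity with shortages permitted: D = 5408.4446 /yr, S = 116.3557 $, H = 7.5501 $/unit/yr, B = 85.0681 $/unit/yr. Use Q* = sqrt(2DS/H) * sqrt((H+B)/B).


sqrt(2DS/H) = 408.2899
sqrt((H+B)/B) = 1.0434
Q* = 408.2899 * 1.0434 = 426.0234

426.0234 units


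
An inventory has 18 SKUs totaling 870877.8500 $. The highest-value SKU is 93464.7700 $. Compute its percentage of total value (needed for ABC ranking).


Top item = 93464.7700
Total = 870877.8500
Percentage = 93464.7700 / 870877.8500 * 100 = 10.7322

10.7322%


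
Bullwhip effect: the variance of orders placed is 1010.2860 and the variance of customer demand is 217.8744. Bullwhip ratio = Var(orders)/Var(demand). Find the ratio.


BW = 1010.2860 / 217.8744 = 4.6370

4.6370


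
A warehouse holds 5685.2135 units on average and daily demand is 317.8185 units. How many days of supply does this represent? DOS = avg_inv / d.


DOS = 5685.2135 / 317.8185 = 17.8882

17.8882 days


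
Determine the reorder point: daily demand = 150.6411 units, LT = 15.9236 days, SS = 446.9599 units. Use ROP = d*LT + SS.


d*LT = 150.6411 * 15.9236 = 2398.7486
ROP = 2398.7486 + 446.9599 = 2845.7085

2845.7085 units


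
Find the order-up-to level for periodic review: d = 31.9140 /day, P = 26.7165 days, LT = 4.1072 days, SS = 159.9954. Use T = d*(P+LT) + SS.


P + LT = 30.8237
d*(P+LT) = 31.9140 * 30.8237 = 983.7076
T = 983.7076 + 159.9954 = 1143.7030

1143.7030 units


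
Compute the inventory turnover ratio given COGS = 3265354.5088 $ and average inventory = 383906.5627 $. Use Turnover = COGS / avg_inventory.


Turnover = 3265354.5088 / 383906.5627 = 8.5056

8.5056


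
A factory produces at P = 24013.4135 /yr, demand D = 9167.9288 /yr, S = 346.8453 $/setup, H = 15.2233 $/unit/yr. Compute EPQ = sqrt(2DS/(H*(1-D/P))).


1 - D/P = 1 - 0.3818 = 0.6182
H*(1-D/P) = 9.4113
2DS = 6359706.0300
EPQ = sqrt(675752.6430) = 822.0418

822.0418 units


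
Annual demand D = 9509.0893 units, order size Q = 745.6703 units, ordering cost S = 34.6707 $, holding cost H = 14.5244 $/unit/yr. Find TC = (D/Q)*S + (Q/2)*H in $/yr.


Ordering cost = D*S/Q = 442.1348
Holding cost = Q*H/2 = 5415.2069
TC = 442.1348 + 5415.2069 = 5857.3416

5857.3416 $/yr


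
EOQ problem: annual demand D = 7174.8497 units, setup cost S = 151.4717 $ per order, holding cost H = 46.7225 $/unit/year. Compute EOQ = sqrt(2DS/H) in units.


2*D*S = 2 * 7174.8497 * 151.4717 = 2173573.3626
2*D*S/H = 46520.9131
EOQ = sqrt(46520.9131) = 215.6871

215.6871 units


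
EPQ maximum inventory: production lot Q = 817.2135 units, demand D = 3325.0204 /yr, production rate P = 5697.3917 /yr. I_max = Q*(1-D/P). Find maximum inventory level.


D/P = 0.5836
1 - D/P = 0.4164
I_max = 817.2135 * 0.4164 = 340.2845

340.2845 units


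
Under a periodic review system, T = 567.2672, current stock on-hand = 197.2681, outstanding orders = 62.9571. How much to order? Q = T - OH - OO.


Inventory position = OH + OO = 197.2681 + 62.9571 = 260.2252
Q = 567.2672 - 260.2252 = 307.0420

307.0420 units


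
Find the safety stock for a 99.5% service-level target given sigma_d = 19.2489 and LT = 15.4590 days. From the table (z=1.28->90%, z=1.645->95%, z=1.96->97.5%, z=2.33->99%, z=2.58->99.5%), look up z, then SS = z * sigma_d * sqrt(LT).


From the table, SL = 99.5% corresponds to z = 2.58
sqrt(LT) = sqrt(15.4590) = 3.9318
SS = 2.58 * 19.2489 * 3.9318 = 195.2614

195.2614 units


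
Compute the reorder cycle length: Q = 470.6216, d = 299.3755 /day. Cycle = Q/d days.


Cycle = 470.6216 / 299.3755 = 1.5720

1.5720 days


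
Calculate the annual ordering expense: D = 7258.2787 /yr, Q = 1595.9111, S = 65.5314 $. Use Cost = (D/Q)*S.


Number of orders = D/Q = 4.5480
Cost = 4.5480 * 65.5314 = 298.0399

298.0399 $/yr


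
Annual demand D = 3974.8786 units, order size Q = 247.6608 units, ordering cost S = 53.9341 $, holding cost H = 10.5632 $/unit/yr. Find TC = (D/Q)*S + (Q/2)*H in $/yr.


Ordering cost = D*S/Q = 865.6255
Holding cost = Q*H/2 = 1308.0453
TC = 865.6255 + 1308.0453 = 2173.6708

2173.6708 $/yr


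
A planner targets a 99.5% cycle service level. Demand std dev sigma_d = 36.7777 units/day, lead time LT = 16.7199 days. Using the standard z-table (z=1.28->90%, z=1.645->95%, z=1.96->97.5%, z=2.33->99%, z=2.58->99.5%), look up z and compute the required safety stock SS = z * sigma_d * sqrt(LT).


From the table, SL = 99.5% corresponds to z = 2.58
sqrt(LT) = sqrt(16.7199) = 4.0890
SS = 2.58 * 36.7777 * 4.0890 = 387.9905

387.9905 units


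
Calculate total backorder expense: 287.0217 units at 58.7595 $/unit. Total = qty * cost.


Total = 287.0217 * 58.7595 = 16865.2516

16865.2516 $


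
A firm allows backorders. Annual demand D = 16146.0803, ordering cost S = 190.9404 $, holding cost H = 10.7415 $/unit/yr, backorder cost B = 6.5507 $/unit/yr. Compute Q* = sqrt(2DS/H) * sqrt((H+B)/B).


sqrt(2DS/H) = 757.6437
sqrt((H+B)/B) = 1.6247
Q* = 757.6437 * 1.6247 = 1230.9666

1230.9666 units


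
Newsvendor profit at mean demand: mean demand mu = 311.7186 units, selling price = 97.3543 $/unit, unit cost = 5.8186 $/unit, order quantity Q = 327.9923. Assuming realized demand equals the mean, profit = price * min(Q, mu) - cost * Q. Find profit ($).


Sales at mu = min(327.9923, 311.7186) = 311.7186
Revenue = 97.3543 * 311.7186 = 30347.1461
Total cost = 5.8186 * 327.9923 = 1908.4560
Profit = 30347.1461 - 1908.4560 = 28438.6901

28438.6901 $


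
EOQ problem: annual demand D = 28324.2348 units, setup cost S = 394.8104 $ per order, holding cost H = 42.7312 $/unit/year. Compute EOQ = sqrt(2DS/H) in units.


2*D*S = 2 * 28324.2348 * 394.8104 = 22365404.9422
2*D*S/H = 523397.5396
EOQ = sqrt(523397.5396) = 723.4622

723.4622 units


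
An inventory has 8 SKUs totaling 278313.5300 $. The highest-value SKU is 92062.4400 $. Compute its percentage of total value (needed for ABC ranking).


Top item = 92062.4400
Total = 278313.5300
Percentage = 92062.4400 / 278313.5300 * 100 = 33.0787

33.0787%


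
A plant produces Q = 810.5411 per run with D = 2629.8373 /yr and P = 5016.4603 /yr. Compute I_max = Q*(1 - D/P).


D/P = 0.5242
1 - D/P = 0.4758
I_max = 810.5411 * 0.4758 = 385.6217

385.6217 units


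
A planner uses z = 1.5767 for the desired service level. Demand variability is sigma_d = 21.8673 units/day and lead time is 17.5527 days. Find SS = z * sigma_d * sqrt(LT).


sqrt(LT) = sqrt(17.5527) = 4.1896
SS = 1.5767 * 21.8673 * 4.1896 = 144.4496

144.4496 units


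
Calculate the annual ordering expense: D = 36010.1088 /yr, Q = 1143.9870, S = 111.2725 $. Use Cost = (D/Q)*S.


Number of orders = D/Q = 31.4777
Cost = 31.4777 * 111.2725 = 3502.6052

3502.6052 $/yr


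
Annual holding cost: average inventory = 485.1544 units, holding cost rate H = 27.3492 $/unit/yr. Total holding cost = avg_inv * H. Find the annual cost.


Cost = 485.1544 * 27.3492 = 13268.5847

13268.5847 $/yr


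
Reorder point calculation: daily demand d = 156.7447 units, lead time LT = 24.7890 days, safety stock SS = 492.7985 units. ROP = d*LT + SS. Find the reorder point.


d*LT = 156.7447 * 24.7890 = 3885.5444
ROP = 3885.5444 + 492.7985 = 4378.3429

4378.3429 units


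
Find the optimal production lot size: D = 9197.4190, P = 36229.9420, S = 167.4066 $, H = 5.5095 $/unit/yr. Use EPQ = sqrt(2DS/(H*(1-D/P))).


1 - D/P = 1 - 0.2539 = 0.7461
H*(1-D/P) = 4.1108
2DS = 3079417.2871
EPQ = sqrt(749095.8890) = 865.5033

865.5033 units


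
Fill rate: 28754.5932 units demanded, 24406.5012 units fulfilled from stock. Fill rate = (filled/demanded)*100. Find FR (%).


FR = 24406.5012 / 28754.5932 * 100 = 84.8786

84.8786%


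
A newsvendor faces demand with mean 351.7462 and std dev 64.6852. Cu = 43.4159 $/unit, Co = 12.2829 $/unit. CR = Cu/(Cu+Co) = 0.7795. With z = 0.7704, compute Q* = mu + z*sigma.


CR = Cu/(Cu+Co) = 43.4159/(43.4159+12.2829) = 0.7795
z = 0.7704
Q* = 351.7462 + 0.7704 * 64.6852 = 401.5797

401.5797 units


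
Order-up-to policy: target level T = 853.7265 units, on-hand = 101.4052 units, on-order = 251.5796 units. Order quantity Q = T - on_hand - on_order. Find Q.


Inventory position = OH + OO = 101.4052 + 251.5796 = 352.9848
Q = 853.7265 - 352.9848 = 500.7417

500.7417 units


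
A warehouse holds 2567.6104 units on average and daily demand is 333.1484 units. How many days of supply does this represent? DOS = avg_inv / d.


DOS = 2567.6104 / 333.1484 = 7.7071

7.7071 days


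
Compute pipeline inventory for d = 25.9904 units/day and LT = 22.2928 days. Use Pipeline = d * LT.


Pipeline = 25.9904 * 22.2928 = 579.3988

579.3988 units


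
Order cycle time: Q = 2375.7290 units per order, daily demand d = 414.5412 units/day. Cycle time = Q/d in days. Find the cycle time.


Cycle = 2375.7290 / 414.5412 = 5.7310

5.7310 days


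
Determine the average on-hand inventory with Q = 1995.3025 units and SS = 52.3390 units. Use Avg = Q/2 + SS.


Q/2 = 997.6513
Avg = 997.6513 + 52.3390 = 1049.9903

1049.9903 units


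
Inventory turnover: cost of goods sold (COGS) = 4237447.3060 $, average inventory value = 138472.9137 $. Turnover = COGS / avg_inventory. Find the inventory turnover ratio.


Turnover = 4237447.3060 / 138472.9137 = 30.6013

30.6013


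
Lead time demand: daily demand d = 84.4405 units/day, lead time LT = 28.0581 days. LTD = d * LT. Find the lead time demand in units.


LTD = 84.4405 * 28.0581 = 2369.2400

2369.2400 units


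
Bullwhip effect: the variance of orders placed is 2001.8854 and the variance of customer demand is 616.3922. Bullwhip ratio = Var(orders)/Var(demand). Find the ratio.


BW = 2001.8854 / 616.3922 = 3.2477

3.2477


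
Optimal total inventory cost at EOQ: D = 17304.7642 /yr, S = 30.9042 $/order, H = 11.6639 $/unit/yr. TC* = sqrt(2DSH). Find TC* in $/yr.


2*D*S*H = 12475471.6843
TC* = sqrt(12475471.6843) = 3532.0634

3532.0634 $/yr


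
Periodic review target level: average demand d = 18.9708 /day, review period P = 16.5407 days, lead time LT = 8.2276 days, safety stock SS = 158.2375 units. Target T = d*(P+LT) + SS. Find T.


P + LT = 24.7683
d*(P+LT) = 18.9708 * 24.7683 = 469.8745
T = 469.8745 + 158.2375 = 628.1120

628.1120 units


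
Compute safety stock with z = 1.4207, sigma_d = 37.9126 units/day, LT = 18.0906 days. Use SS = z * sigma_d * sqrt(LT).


sqrt(LT) = sqrt(18.0906) = 4.2533
SS = 1.4207 * 37.9126 * 4.2533 = 229.0933

229.0933 units


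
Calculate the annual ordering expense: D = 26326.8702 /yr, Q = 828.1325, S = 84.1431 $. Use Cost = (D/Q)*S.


Number of orders = D/Q = 31.7906
Cost = 31.7906 * 84.1431 = 2674.9638

2674.9638 $/yr


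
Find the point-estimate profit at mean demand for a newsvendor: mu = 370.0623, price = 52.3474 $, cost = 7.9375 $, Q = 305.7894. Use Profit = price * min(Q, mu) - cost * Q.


Sales at mu = min(305.7894, 370.0623) = 305.7894
Revenue = 52.3474 * 305.7894 = 16007.2800
Total cost = 7.9375 * 305.7894 = 2427.2034
Profit = 16007.2800 - 2427.2034 = 13580.0767

13580.0767 $


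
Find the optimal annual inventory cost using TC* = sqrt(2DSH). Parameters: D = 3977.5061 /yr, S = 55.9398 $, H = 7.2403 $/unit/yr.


2*D*S*H = 3221946.4707
TC* = sqrt(3221946.4707) = 1794.9781

1794.9781 $/yr
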